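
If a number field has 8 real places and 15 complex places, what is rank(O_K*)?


By Dirichlet's unit theorem:
rank = r1 + r2 - 1
= 8 + 15 - 1
= 22

22


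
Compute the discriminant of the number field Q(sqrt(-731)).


For K = Q(sqrt(d)) with d squarefree: disc(K) = d if d = 1 mod 4, and disc(K) = 4d if d = 2 or 3 mod 4.
Here d = -731, and d mod 4 = 1.
d = 1 mod 4 (O_K = Z[(1+sqrt(d))/2]), so disc(K) = d = -731

-731


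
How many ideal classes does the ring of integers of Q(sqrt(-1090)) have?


K = Q(sqrt(-1090)). d mod 4 = 2, so D = disc(K) = 4d = -4360
h(K) equals the number of primitive reduced positive-definite forms (a, b, c) = a*x^2 + b*x*y + c*y^2 with b^2 - 4ac = D,
where reduced means |b| <= a <= c, with b >= 0 whenever |b| = a or a = c, and primitive means gcd(a, b, c) = 1.
Reduced forces 3a^2 <= |D| = 4360, so 1 <= a <= 38; b must have the parity of D, and c = (b^2 - D)/(4a) must be an integer >= a.
Enumerate a = 1..38, b in [-a, a]:
  a=1: (1, 0, 1090)  [1]
  a=2: (2, 0, 545)  [1]
  a=3..4: none
  a=5: (5, 0, 218)  [1]
  a=6: none
  a=7: (7, -6, 157), (7, 6, 157)  [2]
  a=8..9: none
  a=10: (10, 0, 109)  [1]
  a=11..13: none
  a=14: (14, -8, 79), (14, 8, 79)  [2]
  a=15..16: none
  a=17: (17, -14, 67), (17, 14, 67)  [2]
  a=18..33: none
  a=34: (34, -20, 35), (34, 20, 35)  [2]
  a=35..38: none
Total reduced forms: 1 + 1 + 1 + 2 + 1 + 2 + 2 + 2 = 12
h = 12

12


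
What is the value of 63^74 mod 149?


p = 149 is prime and the exponent is (p-1)/2 = 74, so by Euler's criterion 63^74 = (63/149) = +1 or -1 mod 149.
Compute by square-and-multiply:
  74 = 64 + 8 + 2 (binary 1001010)
  Repeated squaring mod 149: 63^1 = 63, 63^2 = 95, 63^4 = 85, 63^8 = 73, 63^16 = 114, 63^32 = 33, 63^64 = 46
  63^74 = 63^64 * 63^8 * 63^2 = 46 * 73 * 95 mod 149
    46 * 73 = 3358 = 80 mod 149
    80 * 95 = 7600 = 1 mod 149
  63^74 = 1 mod 149
Result 1: 63 is a quadratic residue mod 149.
63^74 mod 149 = 1

1


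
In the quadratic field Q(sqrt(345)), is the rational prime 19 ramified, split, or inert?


K = Q(sqrt(345)). Since d mod 4 = 1, disc(K) = 345.
Check p | disc: 345 mod 19 = 3.
p does not divide disc. Compute Legendre symbol (d/p):
3^((19-1)/2) mod 19 = -1
(d/p) = -1, so p is inert: (p) stays prime with e=1, f=2, g=1.
Therefore p is inert.

inert


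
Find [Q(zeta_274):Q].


The degree equals Euler's totient phi(274).
274 = 2 * 137
phi(274) = 136

136


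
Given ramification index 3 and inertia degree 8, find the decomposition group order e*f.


|D_P| = e * f
= 3 * 8
= 24

24


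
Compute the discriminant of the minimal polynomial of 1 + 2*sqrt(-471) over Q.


The element 1 + 2*sqrt(-471) has minimal polynomial:
x^2 - 2*x + 1885
Discriminant = (-2)^2 - 4*(1885)
= 4 - 7540
= -7536

-7536


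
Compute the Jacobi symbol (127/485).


Compute (127/485) via quadratic reciprocity:
  reciprocity: (127/485) -> +(485/127)
  reduce: (104/127)
  pull out 2: (2/127) = +1  (since 127 mod 8 = 7)
  pull out 2: (2/127) = +1  (since 127 mod 8 = 7)
  pull out 2: (2/127) = +1  (since 127 mod 8 = 7)
  reciprocity: (13/127) -> +(127/13)
  reduce: (10/13)
  pull out 2: (2/13) = -1  (since 13 mod 8 = 5)
  reciprocity: (5/13) -> +(13/5)
  reduce: (3/5)
  reciprocity: (3/5) -> +(5/3)
  reduce: (2/3)
  pull out 2: (2/3) = -1  (since 3 mod 8 = 3)
  (1/3) = 1
Product of signs = 1

1


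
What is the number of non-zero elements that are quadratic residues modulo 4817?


For prime p, the number of non-zero quadratic residues is (p-1)/2.
= (4817-1)/2
= 2408

2408


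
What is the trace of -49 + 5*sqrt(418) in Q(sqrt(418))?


Tr(a + b*sqrt(d)) = (a + b*sqrt(d)) + (a - b*sqrt(d)) = 2a
= 2 * (-49)
= -98

-98


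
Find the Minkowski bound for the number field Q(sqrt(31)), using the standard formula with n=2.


d = 31, d mod 4 = 3, so disc(K) = 4d = 124; |disc(K)| = 124
Real quadratic field, so n = 2, s = r2 = 0, r1 = 2
M = (n!/n^n) * (4/pi)^s * sqrt(|disc(K)|) = (2!/2^2) * (4/pi)^0 * sqrt(124)
= 0.5 * 1.000000 * 11.135529
= 5.5678

5.5678


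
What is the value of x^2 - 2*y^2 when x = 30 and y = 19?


x^2 - d*y^2
= 30^2 - 2*19^2
= 900 - 722
= 178

178


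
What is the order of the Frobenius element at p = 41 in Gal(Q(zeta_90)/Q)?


The Frobenius at p in Gal(Q(zeta_n)/Q) = (Z/nZ)* is the class of p, so its order is ord_90(41), the smallest k >= 1 with 41^k = 1 mod 90.
n = 90 = 2 * 3^2 * 5, phi(90) = 24; the order divides phi(n).
Divisors of 24: 1, 2, 3, 4, 6, 8, 12, 24
Repeated squaring mod 90: 41^1 = 41, 41^2 = 61, 41^4 = 31, 41^8 = 61, 41^16 = 31
Test divisors in increasing order:
  k=1: 41^1 = 41 mod 90
  k=2: 41^2 = 61 mod 90
  k=3: 41^3 = 61 * 41 = 71 mod 90
  k=4: 41^4 = 31 mod 90
  k=6: 41^6 = 31 * 61 = 1 mod 90  <- first divisor giving 1
Order = 6

6


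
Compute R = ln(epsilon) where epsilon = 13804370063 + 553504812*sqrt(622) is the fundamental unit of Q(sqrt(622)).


epsilon = 13804370063 + 553504812*sqrt(622)
= 2.7609e+10
R = ln(2.7609e+10)
= 24.0414

24.0414


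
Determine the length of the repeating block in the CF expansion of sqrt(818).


Run the CF algorithm for sqrt(818).
a_0 = floor(sqrt(818)) = 28; set m_0=0, q_0=1.
Recurrence: m' = q*a - m,  q' = (d - m'^2)/q,  a' = floor((a_0 + m')/q').
  step 1: m=28, q=34, a=1
  step 2: m=6, q=23, a=1
  step 3: m=17, q=23, a=1
  step 4: m=6, q=34, a=1
  step 5: m=28, q=1, a=56
a_5 = 2*a_0 = 56, so the period closes here.
sqrt(818) = [28; 1, 1, 1, 1, 56]
Period length = 5

5


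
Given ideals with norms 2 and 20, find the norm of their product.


N(IJ) = N(I) * N(J)
= 2 * 20
= 40

40


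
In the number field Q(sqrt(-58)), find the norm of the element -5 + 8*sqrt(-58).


N(a + b*sqrt(d)) = a^2 - d*b^2
= (-5)^2 - (-58)*(8)^2
= 25 + 3712
= 3737

3737


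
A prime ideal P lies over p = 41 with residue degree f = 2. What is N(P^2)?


N(P^a) = p^(a*f)
= 41^(2*2)
= 41^4
= 2825761

2825761


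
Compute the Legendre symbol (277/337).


p = 337 is prime, so compute (277/337) with the reciprocity algorithm (Jacobi-symbol steps: pull out 2s via (2/n), flip via reciprocity, reduce):
  reciprocity: (277/337) -> +(337/277)
  reduce: (60/277)
  pull out 2: (2/277) = -1  (since 277 mod 8 = 5)
  pull out 2: (2/277) = -1  (since 277 mod 8 = 5)
  reciprocity: (15/277) -> +(277/15)
  reduce: (7/15)
  reciprocity: (7/15) -> -(15/7)
  reduce: (1/7)
  (1/7) = 1
Product of signs = -1
(277/337) = -1

-1


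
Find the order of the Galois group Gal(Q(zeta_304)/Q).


|Gal(Q(zeta_304)/Q)| = phi(304)
= 144

144


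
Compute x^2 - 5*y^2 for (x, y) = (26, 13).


x^2 - d*y^2
= 26^2 - 5*13^2
= 676 - 845
= -169

-169


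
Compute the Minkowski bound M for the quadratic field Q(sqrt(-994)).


d = -994, d mod 4 = 2, so disc(K) = 4d = -3976; |disc(K)| = 3976
Imaginary quadratic field, so n = 2, s = r2 = 1, r1 = 0
M = (n!/n^n) * (4/pi)^s * sqrt(|disc(K)|) = (2!/2^2) * (4/pi)^1 * sqrt(3976)
= 0.5 * 1.273240 * 63.055531
= 40.1424

40.1424


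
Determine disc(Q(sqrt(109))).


For K = Q(sqrt(d)) with d squarefree: disc(K) = d if d = 1 mod 4, and disc(K) = 4d if d = 2 or 3 mod 4.
Here d = 109, and d mod 4 = 1.
d = 1 mod 4 (O_K = Z[(1+sqrt(d))/2]), so disc(K) = d = 109

109


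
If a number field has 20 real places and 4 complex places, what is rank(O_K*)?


By Dirichlet's unit theorem:
rank = r1 + r2 - 1
= 20 + 4 - 1
= 23

23


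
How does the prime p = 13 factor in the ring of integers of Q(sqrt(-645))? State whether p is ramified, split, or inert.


K = Q(sqrt(-645)). Since d mod 4 = 3, disc(K) = -2580.
Check p | disc: -2580 mod 13 = 7.
p does not divide disc. Compute Legendre symbol (d/p):
5^((13-1)/2) mod 13 = -1
(d/p) = -1, so p is inert: (p) stays prime with e=1, f=2, g=1.
Therefore p is inert.

inert


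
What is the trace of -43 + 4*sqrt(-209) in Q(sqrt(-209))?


Tr(a + b*sqrt(d)) = (a + b*sqrt(d)) + (a - b*sqrt(d)) = 2a
= 2 * (-43)
= -86

-86


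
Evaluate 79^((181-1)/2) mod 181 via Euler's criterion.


p = 181 is prime and the exponent is (p-1)/2 = 90, so by Euler's criterion 79^90 = (79/181) = +1 or -1 mod 181.
Compute by square-and-multiply:
  90 = 64 + 16 + 8 + 2 (binary 1011010)
  Repeated squaring mod 181: 79^1 = 79, 79^2 = 87, 79^4 = 148, 79^8 = 3, 79^16 = 9, 79^32 = 81, 79^64 = 45
  79^90 = 79^64 * 79^16 * 79^8 * 79^2 = 45 * 9 * 3 * 87 mod 181
    45 * 9 = 405 = 43 mod 181
    43 * 3 = 129 = 129 mod 181
    129 * 87 = 11223 = 1 mod 181
  79^90 = 1 mod 181
Result 1: 79 is a quadratic residue mod 181.
79^90 mod 181 = 1

1


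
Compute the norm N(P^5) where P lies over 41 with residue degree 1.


N(P^a) = p^(a*f)
= 41^(5*1)
= 41^5
= 115856201

115856201


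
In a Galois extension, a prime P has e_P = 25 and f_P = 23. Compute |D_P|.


|D_P| = e * f
= 25 * 23
= 575

575


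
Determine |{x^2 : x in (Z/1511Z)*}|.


For prime p, the number of non-zero quadratic residues is (p-1)/2.
= (1511-1)/2
= 755

755


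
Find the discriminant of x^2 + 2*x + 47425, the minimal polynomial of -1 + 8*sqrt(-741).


The element -1 + 8*sqrt(-741) has minimal polynomial:
x^2 + 2*x + 47425
Discriminant = (2)^2 - 4*(47425)
= 4 - 189700
= -189696

-189696


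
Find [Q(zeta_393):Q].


The degree equals Euler's totient phi(393).
393 = 3 * 131
phi(393) = 260

260


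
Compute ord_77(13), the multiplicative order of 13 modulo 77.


We want ord_77(13), the smallest k >= 1 with 13^k = 1 mod 77.
n = 77 = 7 * 11, phi(77) = 60; the order divides phi(n).
Divisors of 60: 1, 2, 3, 4, 5, 6, 10, 12, 15, 20, 30, 60
Repeated squaring mod 77: 13^1 = 13, 13^2 = 15, 13^4 = 71, 13^8 = 36, 13^16 = 64, 13^32 = 15
Test divisors in increasing order:
  k=1: 13^1 = 13 mod 77
  k=2: 13^2 = 15 mod 77
  k=3: 13^3 = 15 * 13 = 41 mod 77
  k=4: 13^4 = 71 mod 77
  k=5: 13^5 = 71 * 13 = 76 mod 77
  k=6: 13^6 = 71 * 15 = 64 mod 77
  k=10: 13^10 = 36 * 15 = 1 mod 77  <- first divisor giving 1
Order = 10

10


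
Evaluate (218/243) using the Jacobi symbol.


Compute (218/243) via quadratic reciprocity:
  pull out 2: (2/243) = -1  (since 243 mod 8 = 3)
  reciprocity: (109/243) -> +(243/109)
  reduce: (25/109)
  reciprocity: (25/109) -> +(109/25)
  reduce: (9/25)
  reciprocity: (9/25) -> +(25/9)
  reduce: (7/9)
  reciprocity: (7/9) -> +(9/7)
  reduce: (2/7)
  pull out 2: (2/7) = +1  (since 7 mod 8 = 7)
  (1/7) = 1
Product of signs = -1

-1


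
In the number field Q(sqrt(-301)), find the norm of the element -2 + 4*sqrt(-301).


N(a + b*sqrt(d)) = a^2 - d*b^2
= (-2)^2 - (-301)*(4)^2
= 4 + 4816
= 4820

4820


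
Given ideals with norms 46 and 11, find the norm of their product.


N(IJ) = N(I) * N(J)
= 46 * 11
= 506

506


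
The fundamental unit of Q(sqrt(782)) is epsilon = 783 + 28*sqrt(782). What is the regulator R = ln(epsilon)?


epsilon = 783 + 28*sqrt(782)
= 1565.9994
R = ln(1565.9994)
= 7.3563

7.3563


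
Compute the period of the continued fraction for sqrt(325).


Run the CF algorithm for sqrt(325).
a_0 = floor(sqrt(325)) = 18; set m_0=0, q_0=1.
Recurrence: m' = q*a - m,  q' = (d - m'^2)/q,  a' = floor((a_0 + m')/q').
  step 1: m=18, q=1, a=36
a_1 = 2*a_0 = 36, so the period closes here.
sqrt(325) = [18; 36]
Period length = 1

1


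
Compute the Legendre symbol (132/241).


p = 241 is prime, so compute (132/241) with the reciprocity algorithm (Jacobi-symbol steps: pull out 2s via (2/n), flip via reciprocity, reduce):
  pull out 2: (2/241) = +1  (since 241 mod 8 = 1)
  pull out 2: (2/241) = +1  (since 241 mod 8 = 1)
  reciprocity: (33/241) -> +(241/33)
  reduce: (10/33)
  pull out 2: (2/33) = +1  (since 33 mod 8 = 1)
  reciprocity: (5/33) -> +(33/5)
  reduce: (3/5)
  reciprocity: (3/5) -> +(5/3)
  reduce: (2/3)
  pull out 2: (2/3) = -1  (since 3 mod 8 = 3)
  (1/3) = 1
Product of signs = -1
(132/241) = -1

-1


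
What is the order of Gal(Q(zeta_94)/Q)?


|Gal(Q(zeta_94)/Q)| = phi(94)
= 46

46


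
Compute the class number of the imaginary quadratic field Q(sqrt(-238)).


K = Q(sqrt(-238)). d mod 4 = 2, so D = disc(K) = 4d = -952
h(K) equals the number of primitive reduced positive-definite forms (a, b, c) = a*x^2 + b*x*y + c*y^2 with b^2 - 4ac = D,
where reduced means |b| <= a <= c, with b >= 0 whenever |b| = a or a = c, and primitive means gcd(a, b, c) = 1.
Reduced forces 3a^2 <= |D| = 952, so 1 <= a <= 17; b must have the parity of D, and c = (b^2 - D)/(4a) must be an integer >= a.
Enumerate a = 1..17, b in [-a, a]:
  a=1: (1, 0, 238)  [1]
  a=2: (2, 0, 119)  [1]
  a=3..6: none
  a=7: (7, 0, 34)  [1]
  a=8..10: none
  a=11: (11, -4, 22), (11, 4, 22)  [2]
  a=12: none
  a=13: (13, -6, 19), (13, 6, 19)  [2]
  a=14: (14, 0, 17)  [1]
  a=15..17: none
Total reduced forms: 1 + 1 + 1 + 2 + 2 + 1 = 8
h = 8

8


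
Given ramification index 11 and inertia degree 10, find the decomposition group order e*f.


|D_P| = e * f
= 11 * 10
= 110

110


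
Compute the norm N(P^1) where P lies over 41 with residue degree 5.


N(P^a) = p^(a*f)
= 41^(1*5)
= 41^5
= 115856201

115856201


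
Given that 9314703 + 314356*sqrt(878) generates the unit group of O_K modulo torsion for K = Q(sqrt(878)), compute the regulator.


epsilon = 9314703 + 314356*sqrt(878)
= 1.8629e+07
R = ln(1.8629e+07)
= 16.7403

16.7403


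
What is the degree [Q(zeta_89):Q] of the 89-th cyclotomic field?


The degree equals Euler's totient phi(89).
89 = 89
phi(89) = 88

88


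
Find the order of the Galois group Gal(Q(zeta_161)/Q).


|Gal(Q(zeta_161)/Q)| = phi(161)
= 132

132


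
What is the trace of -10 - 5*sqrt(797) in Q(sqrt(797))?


Tr(a + b*sqrt(d)) = (a + b*sqrt(d)) + (a - b*sqrt(d)) = 2a
= 2 * (-10)
= -20

-20


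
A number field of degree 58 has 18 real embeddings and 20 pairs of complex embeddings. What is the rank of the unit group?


By Dirichlet's unit theorem:
rank = r1 + r2 - 1
= 18 + 20 - 1
= 37

37


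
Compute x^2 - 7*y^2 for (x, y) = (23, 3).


x^2 - d*y^2
= 23^2 - 7*3^2
= 529 - 63
= 466

466


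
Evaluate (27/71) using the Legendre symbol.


p = 71 is prime, so compute (27/71) with the reciprocity algorithm (Jacobi-symbol steps: pull out 2s via (2/n), flip via reciprocity, reduce):
  reciprocity: (27/71) -> -(71/27)
  reduce: (17/27)
  reciprocity: (17/27) -> +(27/17)
  reduce: (10/17)
  pull out 2: (2/17) = +1  (since 17 mod 8 = 1)
  reciprocity: (5/17) -> +(17/5)
  reduce: (2/5)
  pull out 2: (2/5) = -1  (since 5 mod 8 = 5)
  (1/5) = 1
Product of signs = 1
(27/71) = 1

1


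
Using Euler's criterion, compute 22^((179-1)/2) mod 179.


p = 179 is prime and the exponent is (p-1)/2 = 89, so by Euler's criterion 22^89 = (22/179) = +1 or -1 mod 179.
Compute by square-and-multiply:
  89 = 64 + 16 + 8 + 1 (binary 1011001)
  Repeated squaring mod 179: 22^1 = 22, 22^2 = 126, 22^4 = 124, 22^8 = 161, 22^16 = 145, 22^32 = 82, 22^64 = 101
  22^89 = 22^64 * 22^16 * 22^8 * 22^1 = 101 * 145 * 161 * 22 mod 179
    101 * 145 = 14645 = 146 mod 179
    146 * 161 = 23506 = 57 mod 179
    57 * 22 = 1254 = 1 mod 179
  22^89 = 1 mod 179
Result 1: 22 is a quadratic residue mod 179.
22^89 mod 179 = 1

1


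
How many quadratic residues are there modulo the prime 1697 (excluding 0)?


For prime p, the number of non-zero quadratic residues is (p-1)/2.
= (1697-1)/2
= 848

848


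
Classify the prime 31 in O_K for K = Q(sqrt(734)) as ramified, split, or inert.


K = Q(sqrt(734)). Since d mod 4 = 2, disc(K) = 2936.
Check p | disc: 2936 mod 31 = 22.
p does not divide disc. Compute Legendre symbol (d/p):
21^((31-1)/2) mod 31 = -1
(d/p) = -1, so p is inert: (p) stays prime with e=1, f=2, g=1.
Therefore p is inert.

inert


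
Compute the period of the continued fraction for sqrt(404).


Run the CF algorithm for sqrt(404).
a_0 = floor(sqrt(404)) = 20; set m_0=0, q_0=1.
Recurrence: m' = q*a - m,  q' = (d - m'^2)/q,  a' = floor((a_0 + m')/q').
  step 1: m=20, q=4, a=10
  step 2: m=20, q=1, a=40
a_2 = 2*a_0 = 40, so the period closes here.
sqrt(404) = [20; 10, 40]
Period length = 2

2


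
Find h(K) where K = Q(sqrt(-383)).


K = Q(sqrt(-383)). d mod 4 = 1, so D = disc(K) = d = -383
h(K) equals the number of primitive reduced positive-definite forms (a, b, c) = a*x^2 + b*x*y + c*y^2 with b^2 - 4ac = D,
where reduced means |b| <= a <= c, with b >= 0 whenever |b| = a or a = c, and primitive means gcd(a, b, c) = 1.
Reduced forces 3a^2 <= |D| = 383, so 1 <= a <= 11; b must have the parity of D, and c = (b^2 - D)/(4a) must be an integer >= a.
Enumerate a = 1..11, b in [-a, a]:
  a=1: (1, 1, 96)  [1]
  a=2: (2, -1, 48), (2, 1, 48)  [2]
  a=3: (3, -1, 32), (3, 1, 32)  [2]
  a=4: (4, -1, 24), (4, 1, 24)  [2]
  a=5: none
  a=6: (6, -5, 17), (6, -1, 16), (6, 1, 16), (6, 5, 17)  [4]
  a=7: (7, -3, 14), (7, 3, 14)  [2]
  a=8: (8, -1, 12), (8, 1, 12)  [2]
  a=9: (9, -7, 12), (9, 7, 12)  [2]
  a=10..11: none
Total reduced forms: 1 + 2 + 2 + 2 + 4 + 2 + 2 + 2 = 17
h = 17

17


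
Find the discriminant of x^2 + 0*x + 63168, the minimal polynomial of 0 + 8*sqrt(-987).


The element 0 + 8*sqrt(-987) has minimal polynomial:
x^2 + 0*x + 63168
Discriminant = (0)^2 - 4*(63168)
= 0 - 252672
= -252672

-252672


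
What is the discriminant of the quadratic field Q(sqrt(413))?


For K = Q(sqrt(d)) with d squarefree: disc(K) = d if d = 1 mod 4, and disc(K) = 4d if d = 2 or 3 mod 4.
Here d = 413, and d mod 4 = 1.
d = 1 mod 4 (O_K = Z[(1+sqrt(d))/2]), so disc(K) = d = 413

413


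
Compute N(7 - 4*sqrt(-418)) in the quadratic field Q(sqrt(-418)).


N(a + b*sqrt(d)) = a^2 - d*b^2
= (7)^2 - (-418)*(-4)^2
= 49 + 6688
= 6737

6737


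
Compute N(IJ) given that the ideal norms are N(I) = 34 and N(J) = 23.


N(IJ) = N(I) * N(J)
= 34 * 23
= 782

782


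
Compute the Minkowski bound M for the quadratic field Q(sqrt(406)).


d = 406, d mod 4 = 2, so disc(K) = 4d = 1624; |disc(K)| = 1624
Real quadratic field, so n = 2, s = r2 = 0, r1 = 2
M = (n!/n^n) * (4/pi)^s * sqrt(|disc(K)|) = (2!/2^2) * (4/pi)^0 * sqrt(1624)
= 0.5 * 1.000000 * 40.298883
= 20.1494

20.1494


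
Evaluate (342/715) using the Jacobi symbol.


Compute (342/715) via quadratic reciprocity:
  pull out 2: (2/715) = -1  (since 715 mod 8 = 3)
  reciprocity: (171/715) -> -(715/171)
  reduce: (31/171)
  reciprocity: (31/171) -> -(171/31)
  reduce: (16/31)
  pull out 2: (2/31) = +1  (since 31 mod 8 = 7)
  pull out 2: (2/31) = +1  (since 31 mod 8 = 7)
  pull out 2: (2/31) = +1  (since 31 mod 8 = 7)
  pull out 2: (2/31) = +1  (since 31 mod 8 = 7)
  (1/31) = 1
Product of signs = -1

-1


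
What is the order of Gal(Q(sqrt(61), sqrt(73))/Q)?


The 2 square roots of distinct primes are multiplicatively independent over Q,
so [K:Q] = 2^2 and Gal(K/Q) is isomorphic to (Z/2Z)^2.
|Gal| = 2^2 = 4

4


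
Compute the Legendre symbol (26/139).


p = 139 is prime, so compute (26/139) with the reciprocity algorithm (Jacobi-symbol steps: pull out 2s via (2/n), flip via reciprocity, reduce):
  pull out 2: (2/139) = -1  (since 139 mod 8 = 3)
  reciprocity: (13/139) -> +(139/13)
  reduce: (9/13)
  reciprocity: (9/13) -> +(13/9)
  reduce: (4/9)
  pull out 2: (2/9) = +1  (since 9 mod 8 = 1)
  pull out 2: (2/9) = +1  (since 9 mod 8 = 1)
  (1/9) = 1
Product of signs = -1
(26/139) = -1

-1


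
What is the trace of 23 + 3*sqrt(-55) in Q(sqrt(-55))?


Tr(a + b*sqrt(d)) = (a + b*sqrt(d)) + (a - b*sqrt(d)) = 2a
= 2 * (23)
= 46

46


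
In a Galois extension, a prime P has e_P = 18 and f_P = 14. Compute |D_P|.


|D_P| = e * f
= 18 * 14
= 252

252


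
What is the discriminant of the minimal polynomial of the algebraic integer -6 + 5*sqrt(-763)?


The element -6 + 5*sqrt(-763) has minimal polynomial:
x^2 + 12*x + 19111
Discriminant = (12)^2 - 4*(19111)
= 144 - 76444
= -76300

-76300


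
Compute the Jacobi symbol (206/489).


Compute (206/489) via quadratic reciprocity:
  pull out 2: (2/489) = +1  (since 489 mod 8 = 1)
  reciprocity: (103/489) -> +(489/103)
  reduce: (77/103)
  reciprocity: (77/103) -> +(103/77)
  reduce: (26/77)
  pull out 2: (2/77) = -1  (since 77 mod 8 = 5)
  reciprocity: (13/77) -> +(77/13)
  reduce: (12/13)
  pull out 2: (2/13) = -1  (since 13 mod 8 = 5)
  pull out 2: (2/13) = -1  (since 13 mod 8 = 5)
  reciprocity: (3/13) -> +(13/3)
  reduce: (1/3)
  (1/3) = 1
Product of signs = -1

-1


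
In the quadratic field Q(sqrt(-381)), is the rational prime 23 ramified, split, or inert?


K = Q(sqrt(-381)). Since d mod 4 = 3, disc(K) = -1524.
Check p | disc: -1524 mod 23 = 17.
p does not divide disc. Compute Legendre symbol (d/p):
10^((23-1)/2) mod 23 = -1
(d/p) = -1, so p is inert: (p) stays prime with e=1, f=2, g=1.
Therefore p is inert.

inert


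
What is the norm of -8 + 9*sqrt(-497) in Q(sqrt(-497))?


N(a + b*sqrt(d)) = a^2 - d*b^2
= (-8)^2 - (-497)*(9)^2
= 64 + 40257
= 40321

40321


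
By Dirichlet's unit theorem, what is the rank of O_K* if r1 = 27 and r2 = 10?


By Dirichlet's unit theorem:
rank = r1 + r2 - 1
= 27 + 10 - 1
= 36

36


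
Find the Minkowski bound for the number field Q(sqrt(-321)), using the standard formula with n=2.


d = -321, d mod 4 = 3, so disc(K) = 4d = -1284; |disc(K)| = 1284
Imaginary quadratic field, so n = 2, s = r2 = 1, r1 = 0
M = (n!/n^n) * (4/pi)^s * sqrt(|disc(K)|) = (2!/2^2) * (4/pi)^1 * sqrt(1284)
= 0.5 * 1.273240 * 35.832946
= 22.8120

22.8120


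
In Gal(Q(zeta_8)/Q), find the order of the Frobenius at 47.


The Frobenius at p in Gal(Q(zeta_n)/Q) = (Z/nZ)* is the class of p, so its order is ord_8(47), the smallest k >= 1 with 47^k = 1 mod 8.
n = 8 = 2^3, phi(8) = 4; the order divides phi(n).
Divisors of 4: 1, 2, 4
Repeated squaring mod 8: 47^1 = 7, 47^2 = 1, 47^4 = 1
Test divisors in increasing order:
  k=1: 47^1 = 7 mod 8
  k=2: 47^2 = 1 mod 8  <- first divisor giving 1
Order = 2

2


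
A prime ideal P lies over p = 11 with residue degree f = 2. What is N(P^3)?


N(P^a) = p^(a*f)
= 11^(3*2)
= 11^6
= 1771561

1771561


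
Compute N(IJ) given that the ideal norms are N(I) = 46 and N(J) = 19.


N(IJ) = N(I) * N(J)
= 46 * 19
= 874

874


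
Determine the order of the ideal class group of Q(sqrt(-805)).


K = Q(sqrt(-805)). d mod 4 = 3, so D = disc(K) = 4d = -3220
h(K) equals the number of primitive reduced positive-definite forms (a, b, c) = a*x^2 + b*x*y + c*y^2 with b^2 - 4ac = D,
where reduced means |b| <= a <= c, with b >= 0 whenever |b| = a or a = c, and primitive means gcd(a, b, c) = 1.
Reduced forces 3a^2 <= |D| = 3220, so 1 <= a <= 32; b must have the parity of D, and c = (b^2 - D)/(4a) must be an integer >= a.
Enumerate a = 1..32, b in [-a, a]:
  a=1: (1, 0, 805)  [1]
  a=2: (2, 2, 403)  [1]
  a=3..4: none
  a=5: (5, 0, 161)  [1]
  a=6: none
  a=7: (7, 0, 115)  [1]
  a=8..9: none
  a=10: (10, 10, 83)  [1]
  a=11: (11, -6, 74), (11, 6, 74)  [2]
  a=12: none
  a=13: (13, -2, 62), (13, 2, 62)  [2]
  a=14: (14, 14, 61)  [1]
  a=15..21: none
  a=22: (22, -6, 37), (22, 6, 37)  [2]
  a=23: (23, 0, 35)  [1]
  a=24..25: none
  a=26: (26, -2, 31), (26, 2, 31)  [2]
  a=27..28: none
  a=29: (29, 12, 29)  [1]
  a=30..32: none
Total reduced forms: 1 + 1 + 1 + 1 + 1 + 2 + 2 + 1 + 2 + 1 + 2 + 1 = 16
h = 16

16


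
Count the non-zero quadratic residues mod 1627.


For prime p, the number of non-zero quadratic residues is (p-1)/2.
= (1627-1)/2
= 813

813


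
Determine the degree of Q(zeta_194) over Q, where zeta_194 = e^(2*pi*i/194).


The degree equals Euler's totient phi(194).
194 = 2 * 97
phi(194) = 96

96


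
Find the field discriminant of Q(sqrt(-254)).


For K = Q(sqrt(d)) with d squarefree: disc(K) = d if d = 1 mod 4, and disc(K) = 4d if d = 2 or 3 mod 4.
Here d = -254, and d mod 4 = 2.
d = 2 mod 4, not 1 (O_K = Z[sqrt(d)]), so disc(K) = 4d = 4 * (-254) = -1016

-1016


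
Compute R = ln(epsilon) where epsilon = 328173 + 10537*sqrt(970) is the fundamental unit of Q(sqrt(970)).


epsilon = 328173 + 10537*sqrt(970)
= 656346.0000
R = ln(656346.0000)
= 13.3944

13.3944


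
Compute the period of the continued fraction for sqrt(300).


Run the CF algorithm for sqrt(300).
a_0 = floor(sqrt(300)) = 17; set m_0=0, q_0=1.
Recurrence: m' = q*a - m,  q' = (d - m'^2)/q,  a' = floor((a_0 + m')/q').
  step 1: m=17, q=11, a=3
  step 2: m=16, q=4, a=8
  step 3: m=16, q=11, a=3
  step 4: m=17, q=1, a=34
a_4 = 2*a_0 = 34, so the period closes here.
sqrt(300) = [17; 3, 8, 3, 34]
Period length = 4

4


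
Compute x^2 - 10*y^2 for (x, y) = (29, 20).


x^2 - d*y^2
= 29^2 - 10*20^2
= 841 - 4000
= -3159

-3159


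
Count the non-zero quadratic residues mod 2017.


For prime p, the number of non-zero quadratic residues is (p-1)/2.
= (2017-1)/2
= 1008

1008


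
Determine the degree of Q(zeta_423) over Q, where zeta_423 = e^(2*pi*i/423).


The degree equals Euler's totient phi(423).
423 = 3^2 * 47
phi(423) = 276

276


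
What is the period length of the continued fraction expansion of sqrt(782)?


Run the CF algorithm for sqrt(782).
a_0 = floor(sqrt(782)) = 27; set m_0=0, q_0=1.
Recurrence: m' = q*a - m,  q' = (d - m'^2)/q,  a' = floor((a_0 + m')/q').
  step 1: m=27, q=53, a=1
  step 2: m=26, q=2, a=26
  step 3: m=26, q=53, a=1
  step 4: m=27, q=1, a=54
a_4 = 2*a_0 = 54, so the period closes here.
sqrt(782) = [27; 1, 26, 1, 54]
Period length = 4

4


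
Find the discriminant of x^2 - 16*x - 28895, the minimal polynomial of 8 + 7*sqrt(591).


The element 8 + 7*sqrt(591) has minimal polynomial:
x^2 - 16*x - 28895
Discriminant = (-16)^2 - 4*(-28895)
= 256 + 115580
= 115836

115836


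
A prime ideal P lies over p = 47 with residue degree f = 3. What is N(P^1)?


N(P^a) = p^(a*f)
= 47^(1*3)
= 47^3
= 103823

103823


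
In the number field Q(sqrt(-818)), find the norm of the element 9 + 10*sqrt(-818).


N(a + b*sqrt(d)) = a^2 - d*b^2
= (9)^2 - (-818)*(10)^2
= 81 + 81800
= 81881

81881


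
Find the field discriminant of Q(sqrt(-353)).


For K = Q(sqrt(d)) with d squarefree: disc(K) = d if d = 1 mod 4, and disc(K) = 4d if d = 2 or 3 mod 4.
Here d = -353, and d mod 4 = 3.
d = 3 mod 4, not 1 (O_K = Z[sqrt(d)]), so disc(K) = 4d = 4 * (-353) = -1412

-1412


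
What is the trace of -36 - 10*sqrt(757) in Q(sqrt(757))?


Tr(a + b*sqrt(d)) = (a + b*sqrt(d)) + (a - b*sqrt(d)) = 2a
= 2 * (-36)
= -72

-72


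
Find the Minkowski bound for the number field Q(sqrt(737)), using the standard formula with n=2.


d = 737, d mod 4 = 1, so disc(K) = d = 737; |disc(K)| = 737
Real quadratic field, so n = 2, s = r2 = 0, r1 = 2
M = (n!/n^n) * (4/pi)^s * sqrt(|disc(K)|) = (2!/2^2) * (4/pi)^0 * sqrt(737)
= 0.5 * 1.000000 * 27.147744
= 13.5739

13.5739


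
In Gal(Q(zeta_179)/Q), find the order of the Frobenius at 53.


The Frobenius at p in Gal(Q(zeta_n)/Q) = (Z/nZ)* is the class of p, so its order is ord_179(53), the smallest k >= 1 with 53^k = 1 mod 179.
n = 179 = 179, phi(179) = 178; the order divides phi(n).
Divisors of 178: 1, 2, 89, 178
Repeated squaring mod 179: 53^1 = 53, 53^2 = 124, 53^4 = 161, 53^8 = 145, 53^16 = 82, 53^32 = 101, 53^64 = 177, 53^128 = 4
Test divisors in increasing order:
  k=1: 53^1 = 53 mod 179
  k=2: 53^2 = 124 mod 179
  k=89: 53^89 = 177 * 82 * 145 * 53 = 178 mod 179
  k=178: 53^178 = 4 * 101 * 82 * 124 = 1 mod 179  <- first divisor giving 1
Order = 178

178


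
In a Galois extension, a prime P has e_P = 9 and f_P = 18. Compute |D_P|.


|D_P| = e * f
= 9 * 18
= 162

162


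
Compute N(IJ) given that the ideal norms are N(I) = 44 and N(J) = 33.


N(IJ) = N(I) * N(J)
= 44 * 33
= 1452

1452


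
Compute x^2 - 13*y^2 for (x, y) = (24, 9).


x^2 - d*y^2
= 24^2 - 13*9^2
= 576 - 1053
= -477

-477


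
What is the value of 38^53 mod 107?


p = 107 is prime and the exponent is (p-1)/2 = 53, so by Euler's criterion 38^53 = (38/107) = +1 or -1 mod 107.
Compute by square-and-multiply:
  53 = 32 + 16 + 4 + 1 (binary 110101)
  Repeated squaring mod 107: 38^1 = 38, 38^2 = 53, 38^4 = 27, 38^8 = 87, 38^16 = 79, 38^32 = 35
  38^53 = 38^32 * 38^16 * 38^4 * 38^1 = 35 * 79 * 27 * 38 mod 107
    35 * 79 = 2765 = 90 mod 107
    90 * 27 = 2430 = 76 mod 107
    76 * 38 = 2888 = 106 mod 107
  38^53 = 106 mod 107
Result 106 = p - 1 = -1 mod 107: 38 is a quadratic non-residue mod 107. As a residue in [0, p-1] the value is 106.
38^53 mod 107 = 106

106


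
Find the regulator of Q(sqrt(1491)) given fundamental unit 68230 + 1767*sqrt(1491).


epsilon = 68230 + 1767*sqrt(1491)
= 136460.0000
R = ln(136460.0000)
= 11.8238

11.8238


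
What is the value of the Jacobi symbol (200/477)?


Compute (200/477) via quadratic reciprocity:
  pull out 2: (2/477) = -1  (since 477 mod 8 = 5)
  pull out 2: (2/477) = -1  (since 477 mod 8 = 5)
  pull out 2: (2/477) = -1  (since 477 mod 8 = 5)
  reciprocity: (25/477) -> +(477/25)
  reduce: (2/25)
  pull out 2: (2/25) = +1  (since 25 mod 8 = 1)
  (1/25) = 1
Product of signs = -1

-1


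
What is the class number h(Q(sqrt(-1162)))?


K = Q(sqrt(-1162)). d mod 4 = 2, so D = disc(K) = 4d = -4648
h(K) equals the number of primitive reduced positive-definite forms (a, b, c) = a*x^2 + b*x*y + c*y^2 with b^2 - 4ac = D,
where reduced means |b| <= a <= c, with b >= 0 whenever |b| = a or a = c, and primitive means gcd(a, b, c) = 1.
Reduced forces 3a^2 <= |D| = 4648, so 1 <= a <= 39; b must have the parity of D, and c = (b^2 - D)/(4a) must be an integer >= a.
Enumerate a = 1..39, b in [-a, a]:
  a=1: (1, 0, 1162)  [1]
  a=2: (2, 0, 581)  [1]
  a=3..6: none
  a=7: (7, 0, 166)  [1]
  a=8..10: none
  a=11: (11, -4, 106), (11, 4, 106)  [2]
  a=12..13: none
  a=14: (14, 0, 83)  [1]
  a=15..18: none
  a=19: (19, -8, 62), (19, 8, 62)  [2]
  a=20..21: none
  a=22: (22, -4, 53), (22, 4, 53)  [2]
  a=23..30: none
  a=31: (31, -8, 38), (31, 8, 38)  [2]
  a=32..39: none
Total reduced forms: 1 + 1 + 1 + 2 + 1 + 2 + 2 + 2 = 12
h = 12

12


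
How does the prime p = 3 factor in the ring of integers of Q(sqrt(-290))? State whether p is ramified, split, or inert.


K = Q(sqrt(-290)). Since d mod 4 = 2, disc(K) = -1160.
Check p | disc: -1160 mod 3 = 1.
p does not divide disc. Compute Legendre symbol (d/p):
1^((3-1)/2) mod 3 = 1
(d/p) = 1, so p splits: (p) = P*P' with e=1, f=1, g=2.
Therefore p is split.

split


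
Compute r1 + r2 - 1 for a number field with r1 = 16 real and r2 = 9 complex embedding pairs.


By Dirichlet's unit theorem:
rank = r1 + r2 - 1
= 16 + 9 - 1
= 24

24


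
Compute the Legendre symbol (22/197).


p = 197 is prime, so compute (22/197) with the reciprocity algorithm (Jacobi-symbol steps: pull out 2s via (2/n), flip via reciprocity, reduce):
  pull out 2: (2/197) = -1  (since 197 mod 8 = 5)
  reciprocity: (11/197) -> +(197/11)
  reduce: (10/11)
  pull out 2: (2/11) = -1  (since 11 mod 8 = 3)
  reciprocity: (5/11) -> +(11/5)
  reduce: (1/5)
  (1/5) = 1
Product of signs = 1
(22/197) = 1

1


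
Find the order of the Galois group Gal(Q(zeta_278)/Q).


|Gal(Q(zeta_278)/Q)| = phi(278)
= 138

138


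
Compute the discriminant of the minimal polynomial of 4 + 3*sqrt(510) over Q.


The element 4 + 3*sqrt(510) has minimal polynomial:
x^2 - 8*x - 4574
Discriminant = (-8)^2 - 4*(-4574)
= 64 + 18296
= 18360

18360


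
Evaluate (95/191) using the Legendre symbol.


p = 191 is prime, so compute (95/191) with the reciprocity algorithm (Jacobi-symbol steps: pull out 2s via (2/n), flip via reciprocity, reduce):
  reciprocity: (95/191) -> -(191/95)
  reduce: (1/95)
  (1/95) = 1
Product of signs = -1
(95/191) = -1

-1


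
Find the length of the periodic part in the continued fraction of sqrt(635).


Run the CF algorithm for sqrt(635).
a_0 = floor(sqrt(635)) = 25; set m_0=0, q_0=1.
Recurrence: m' = q*a - m,  q' = (d - m'^2)/q,  a' = floor((a_0 + m')/q').
  step 1: m=25, q=10, a=5
  step 2: m=25, q=1, a=50
a_2 = 2*a_0 = 50, so the period closes here.
sqrt(635) = [25; 5, 50]
Period length = 2

2


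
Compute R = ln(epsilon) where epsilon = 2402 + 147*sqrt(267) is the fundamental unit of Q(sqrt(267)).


epsilon = 2402 + 147*sqrt(267)
= 4803.9998
R = ln(4803.9998)
= 8.4772

8.4772


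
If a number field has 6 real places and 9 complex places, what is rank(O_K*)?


By Dirichlet's unit theorem:
rank = r1 + r2 - 1
= 6 + 9 - 1
= 14

14


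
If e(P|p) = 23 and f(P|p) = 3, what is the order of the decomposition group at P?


|D_P| = e * f
= 23 * 3
= 69

69


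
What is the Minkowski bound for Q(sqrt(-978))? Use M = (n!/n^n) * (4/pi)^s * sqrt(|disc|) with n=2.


d = -978, d mod 4 = 2, so disc(K) = 4d = -3912; |disc(K)| = 3912
Imaginary quadratic field, so n = 2, s = r2 = 1, r1 = 0
M = (n!/n^n) * (4/pi)^s * sqrt(|disc(K)|) = (2!/2^2) * (4/pi)^1 * sqrt(3912)
= 0.5 * 1.273240 * 62.545983
= 39.8180

39.8180


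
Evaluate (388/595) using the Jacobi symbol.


Compute (388/595) via quadratic reciprocity:
  pull out 2: (2/595) = -1  (since 595 mod 8 = 3)
  pull out 2: (2/595) = -1  (since 595 mod 8 = 3)
  reciprocity: (97/595) -> +(595/97)
  reduce: (13/97)
  reciprocity: (13/97) -> +(97/13)
  reduce: (6/13)
  pull out 2: (2/13) = -1  (since 13 mod 8 = 5)
  reciprocity: (3/13) -> +(13/3)
  reduce: (1/3)
  (1/3) = 1
Product of signs = -1

-1


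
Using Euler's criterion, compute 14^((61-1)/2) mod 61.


p = 61 is prime and the exponent is (p-1)/2 = 30, so by Euler's criterion 14^30 = (14/61) = +1 or -1 mod 61.
Compute by square-and-multiply:
  30 = 16 + 8 + 4 + 2 (binary 11110)
  Repeated squaring mod 61: 14^1 = 14, 14^2 = 13, 14^4 = 47, 14^8 = 13, 14^16 = 47
  14^30 = 14^16 * 14^8 * 14^4 * 14^2 = 47 * 13 * 47 * 13 mod 61
    47 * 13 = 611 = 1 mod 61
    1 * 47 = 47 = 47 mod 61
    47 * 13 = 611 = 1 mod 61
  14^30 = 1 mod 61
Result 1: 14 is a quadratic residue mod 61.
14^30 mod 61 = 1

1


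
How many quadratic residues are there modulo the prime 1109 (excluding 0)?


For prime p, the number of non-zero quadratic residues is (p-1)/2.
= (1109-1)/2
= 554

554


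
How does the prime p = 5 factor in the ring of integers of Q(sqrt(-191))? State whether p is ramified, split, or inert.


K = Q(sqrt(-191)). Since d mod 4 = 1, disc(K) = -191.
Check p | disc: -191 mod 5 = 4.
p does not divide disc. Compute Legendre symbol (d/p):
4^((5-1)/2) mod 5 = 1
(d/p) = 1, so p splits: (p) = P*P' with e=1, f=1, g=2.
Therefore p is split.

split


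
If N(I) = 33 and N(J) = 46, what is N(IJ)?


N(IJ) = N(I) * N(J)
= 33 * 46
= 1518

1518


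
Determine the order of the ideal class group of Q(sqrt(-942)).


K = Q(sqrt(-942)). d mod 4 = 2, so D = disc(K) = 4d = -3768
h(K) equals the number of primitive reduced positive-definite forms (a, b, c) = a*x^2 + b*x*y + c*y^2 with b^2 - 4ac = D,
where reduced means |b| <= a <= c, with b >= 0 whenever |b| = a or a = c, and primitive means gcd(a, b, c) = 1.
Reduced forces 3a^2 <= |D| = 3768, so 1 <= a <= 35; b must have the parity of D, and c = (b^2 - D)/(4a) must be an integer >= a.
Enumerate a = 1..35, b in [-a, a]:
  a=1: (1, 0, 942)  [1]
  a=2: (2, 0, 471)  [1]
  a=3: (3, 0, 314)  [1]
  a=4..5: none
  a=6: (6, 0, 157)  [1]
  a=7..10: none
  a=11: (11, -4, 86), (11, 4, 86)  [2]
  a=12..21: none
  a=22: (22, -4, 43), (22, 4, 43)  [2]
  a=23: (23, -2, 41), (23, 2, 41)  [2]
  a=24..30: none
  a=31: (31, -18, 33), (31, 18, 33)  [2]
  a=32..35: none
Total reduced forms: 1 + 1 + 1 + 1 + 2 + 2 + 2 + 2 = 12
h = 12

12


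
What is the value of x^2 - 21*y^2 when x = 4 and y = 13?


x^2 - d*y^2
= 4^2 - 21*13^2
= 16 - 3549
= -3533

-3533


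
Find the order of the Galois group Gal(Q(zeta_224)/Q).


|Gal(Q(zeta_224)/Q)| = phi(224)
= 96

96


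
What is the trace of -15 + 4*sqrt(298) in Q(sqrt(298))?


Tr(a + b*sqrt(d)) = (a + b*sqrt(d)) + (a - b*sqrt(d)) = 2a
= 2 * (-15)
= -30

-30


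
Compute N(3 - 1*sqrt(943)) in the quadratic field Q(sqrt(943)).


N(a + b*sqrt(d)) = a^2 - d*b^2
= (3)^2 - (943)*(-1)^2
= 9 - 943
= -934

-934


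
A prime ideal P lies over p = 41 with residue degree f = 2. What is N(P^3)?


N(P^a) = p^(a*f)
= 41^(3*2)
= 41^6
= 4750104241

4750104241


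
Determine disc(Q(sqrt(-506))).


For K = Q(sqrt(d)) with d squarefree: disc(K) = d if d = 1 mod 4, and disc(K) = 4d if d = 2 or 3 mod 4.
Here d = -506, and d mod 4 = 2.
d = 2 mod 4, not 1 (O_K = Z[sqrt(d)]), so disc(K) = 4d = 4 * (-506) = -2024

-2024


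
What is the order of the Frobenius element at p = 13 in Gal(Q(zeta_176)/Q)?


The Frobenius at p in Gal(Q(zeta_n)/Q) = (Z/nZ)* is the class of p, so its order is ord_176(13), the smallest k >= 1 with 13^k = 1 mod 176.
n = 176 = 2^4 * 11, phi(176) = 80; the order divides phi(n).
Divisors of 80: 1, 2, 4, 5, 8, 10, 16, 20, 40, 80
Repeated squaring mod 176: 13^1 = 13, 13^2 = 169, 13^4 = 49, 13^8 = 113, 13^16 = 97, 13^32 = 81, 13^64 = 49
Test divisors in increasing order:
  k=1: 13^1 = 13 mod 176
  k=2: 13^2 = 169 mod 176
  k=4: 13^4 = 49 mod 176
  k=5: 13^5 = 49 * 13 = 109 mod 176
  k=8: 13^8 = 113 mod 176
  k=10: 13^10 = 113 * 169 = 89 mod 176
  k=16: 13^16 = 97 mod 176
  k=20: 13^20 = 97 * 49 = 1 mod 176  <- first divisor giving 1
Order = 20

20


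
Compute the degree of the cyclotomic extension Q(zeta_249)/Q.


The degree equals Euler's totient phi(249).
249 = 3 * 83
phi(249) = 164

164


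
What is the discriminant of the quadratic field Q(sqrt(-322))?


For K = Q(sqrt(d)) with d squarefree: disc(K) = d if d = 1 mod 4, and disc(K) = 4d if d = 2 or 3 mod 4.
Here d = -322, and d mod 4 = 2.
d = 2 mod 4, not 1 (O_K = Z[sqrt(d)]), so disc(K) = 4d = 4 * (-322) = -1288

-1288


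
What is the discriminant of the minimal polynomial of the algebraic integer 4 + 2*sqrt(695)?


The element 4 + 2*sqrt(695) has minimal polynomial:
x^2 - 8*x - 2764
Discriminant = (-8)^2 - 4*(-2764)
= 64 + 11056
= 11120

11120


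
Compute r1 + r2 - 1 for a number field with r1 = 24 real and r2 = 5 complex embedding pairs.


By Dirichlet's unit theorem:
rank = r1 + r2 - 1
= 24 + 5 - 1
= 28

28


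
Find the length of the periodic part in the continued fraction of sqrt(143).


Run the CF algorithm for sqrt(143).
a_0 = floor(sqrt(143)) = 11; set m_0=0, q_0=1.
Recurrence: m' = q*a - m,  q' = (d - m'^2)/q,  a' = floor((a_0 + m')/q').
  step 1: m=11, q=22, a=1
  step 2: m=11, q=1, a=22
a_2 = 2*a_0 = 22, so the period closes here.
sqrt(143) = [11; 1, 22]
Period length = 2

2


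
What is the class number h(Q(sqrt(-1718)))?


K = Q(sqrt(-1718)). d mod 4 = 2, so D = disc(K) = 4d = -6872
h(K) equals the number of primitive reduced positive-definite forms (a, b, c) = a*x^2 + b*x*y + c*y^2 with b^2 - 4ac = D,
where reduced means |b| <= a <= c, with b >= 0 whenever |b| = a or a = c, and primitive means gcd(a, b, c) = 1.
Reduced forces 3a^2 <= |D| = 6872, so 1 <= a <= 47; b must have the parity of D, and c = (b^2 - D)/(4a) must be an integer >= a.
Enumerate a = 1..47, b in [-a, a]:
  a=1: (1, 0, 1718)  [1]
  a=2: (2, 0, 859)  [1]
  a=3: (3, -2, 573), (3, 2, 573)  [2]
  a=4..5: none
  a=6: (6, -4, 287), (6, 4, 287)  [2]
  a=7: (7, -4, 246), (7, 4, 246)  [2]
  a=8: none
  a=9: (9, -2, 191), (9, 2, 191)  [2]
  a=10: none
  a=11: (11, -6, 157), (11, 6, 157)  [2]
  a=12..13: none
  a=14: (14, -4, 123), (14, 4, 123)  [2]
  a=15..16: none
  a=17: (17, -8, 102), (17, 8, 102)  [2]
  a=18: (18, -16, 99), (18, 16, 99)  [2]
  a=19: (19, -14, 93), (19, 14, 93)  [2]
  a=20: none
  a=21: (21, -10, 83), (21, -4, 82), (21, 4, 82), (21, 10, 83)  [4]
  a=22: (22, -16, 81), (22, 16, 81)  [2]
  a=23..26: none
  a=27: (27, -16, 66), (27, 16, 66)  [2]
  a=28: none
  a=29: (29, -28, 66), (29, 28, 66)  [2]
  a=30: none
  a=31: (31, -14, 57), (31, 14, 57)  [2]
  a=32: none
  a=33: (33, -28, 58), (33, -16, 54), (33, 16, 54), (33, 28, 58)  [4]
  a=34: (34, -8, 51), (34, 8, 51)  [2]
  a=35..36: none
  a=37: (37, -26, 51), (37, 26, 51)  [2]
  a=38: (38, -24, 49), (38, 24, 49)  [2]
  a=39..40: none
  a=41: (41, -4, 42), (41, 4, 42)  [2]
  a=42: (42, -32, 47), (42, 32, 47)  [2]
  a=43..47: none
Total reduced forms: 1 + 1 + 2 + 2 + 2 + 2 + 2 + 2 + 2 + 2 + 2 + 4 + 2 + 2 + 2 + 2 + 4 + 2 + 2 + 2 + 2 + 2 = 46
h = 46

46


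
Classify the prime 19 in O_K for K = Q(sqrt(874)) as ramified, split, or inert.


K = Q(sqrt(874)). Since d mod 4 = 2, disc(K) = 3496.
Check p | disc: 3496 mod 19 = 0.
p divides disc, so p ramifies: (p) = P^2 with e=2, f=1, g=1.
Therefore p is ramified.

ramified
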